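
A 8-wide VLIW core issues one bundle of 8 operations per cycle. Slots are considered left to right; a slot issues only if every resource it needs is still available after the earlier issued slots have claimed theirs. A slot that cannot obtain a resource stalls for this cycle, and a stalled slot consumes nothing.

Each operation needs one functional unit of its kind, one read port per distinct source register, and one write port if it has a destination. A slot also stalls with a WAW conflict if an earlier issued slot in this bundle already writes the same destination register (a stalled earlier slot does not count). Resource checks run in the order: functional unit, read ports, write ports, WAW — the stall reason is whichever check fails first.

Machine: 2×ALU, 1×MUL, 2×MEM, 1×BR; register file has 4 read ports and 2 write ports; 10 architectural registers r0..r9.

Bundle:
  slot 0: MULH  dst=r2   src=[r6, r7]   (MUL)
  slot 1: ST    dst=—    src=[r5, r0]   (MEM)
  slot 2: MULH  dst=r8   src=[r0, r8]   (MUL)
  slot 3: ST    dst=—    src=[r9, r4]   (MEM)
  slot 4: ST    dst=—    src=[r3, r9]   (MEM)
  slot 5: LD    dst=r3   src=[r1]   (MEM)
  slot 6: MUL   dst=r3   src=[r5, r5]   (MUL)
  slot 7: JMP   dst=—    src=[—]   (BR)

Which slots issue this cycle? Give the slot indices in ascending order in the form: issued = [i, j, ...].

slot 0 (MUL): ISSUE — free A2,Mu0,Ld2,B1 rp2 wp1
slot 1 (MEM): ISSUE — free A2,Mu0,Ld1,B1 rp0 wp1
slot 2 (MUL): stall FU — free A2,Mu0,Ld1,B1 rp0 wp1
slot 3 (MEM): stall RD_PORT — free A2,Mu0,Ld1,B1 rp0 wp1
slot 4 (MEM): stall RD_PORT — free A2,Mu0,Ld1,B1 rp0 wp1
slot 5 (MEM): stall RD_PORT — free A2,Mu0,Ld1,B1 rp0 wp1
slot 6 (MUL): stall FU — free A2,Mu0,Ld1,B1 rp0 wp1
slot 7 (BR): ISSUE — free A2,Mu0,Ld1,B0 rp0 wp1

issued = [0, 1, 7]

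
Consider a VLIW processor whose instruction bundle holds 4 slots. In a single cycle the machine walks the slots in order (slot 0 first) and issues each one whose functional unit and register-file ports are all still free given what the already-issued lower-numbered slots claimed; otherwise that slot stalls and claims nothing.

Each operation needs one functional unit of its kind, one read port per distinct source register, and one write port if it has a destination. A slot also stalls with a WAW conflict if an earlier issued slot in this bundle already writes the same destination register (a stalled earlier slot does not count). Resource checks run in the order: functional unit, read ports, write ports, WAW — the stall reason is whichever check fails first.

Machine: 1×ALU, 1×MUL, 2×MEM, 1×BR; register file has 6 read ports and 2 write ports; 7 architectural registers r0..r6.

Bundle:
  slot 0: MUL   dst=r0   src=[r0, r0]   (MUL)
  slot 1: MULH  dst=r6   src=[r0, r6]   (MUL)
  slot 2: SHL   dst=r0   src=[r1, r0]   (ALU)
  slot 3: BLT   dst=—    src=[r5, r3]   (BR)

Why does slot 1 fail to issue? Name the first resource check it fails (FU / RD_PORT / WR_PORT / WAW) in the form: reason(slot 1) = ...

slot 0 (MUL): ISSUE — free A1,Mu0,Ld2,B1 rp5 wp1
slot 1 (MUL): stall FU — free A1,Mu0,Ld2,B1 rp5 wp1
slot 2 (ALU): stall WAW — free A1,Mu0,Ld2,B1 rp5 wp1
slot 3 (BR): ISSUE — free A1,Mu0,Ld2,B0 rp3 wp1

reason(slot 1) = FU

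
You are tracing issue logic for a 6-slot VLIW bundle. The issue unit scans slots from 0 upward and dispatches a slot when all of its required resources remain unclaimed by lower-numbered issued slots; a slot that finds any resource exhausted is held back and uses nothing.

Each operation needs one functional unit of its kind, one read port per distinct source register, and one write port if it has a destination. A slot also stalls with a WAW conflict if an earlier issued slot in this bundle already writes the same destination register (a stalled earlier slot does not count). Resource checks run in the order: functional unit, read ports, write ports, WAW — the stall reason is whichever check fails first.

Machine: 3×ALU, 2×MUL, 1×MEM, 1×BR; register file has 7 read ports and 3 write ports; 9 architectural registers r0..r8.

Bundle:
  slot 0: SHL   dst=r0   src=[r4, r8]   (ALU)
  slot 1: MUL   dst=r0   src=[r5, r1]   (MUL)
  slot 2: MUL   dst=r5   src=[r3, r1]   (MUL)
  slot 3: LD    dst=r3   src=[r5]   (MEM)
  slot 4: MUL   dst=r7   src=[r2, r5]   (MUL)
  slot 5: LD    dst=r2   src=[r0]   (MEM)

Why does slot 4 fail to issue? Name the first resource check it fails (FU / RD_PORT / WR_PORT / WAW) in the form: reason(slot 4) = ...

reason(slot 4) = WR_PORT

[0] ALU needs rd=2 wr=1: ok; after: ALU=2 MUL=2 MEM=1 BR=1, R=5, W=2
[1] MUL needs rd=2 wr=1: WAW; after: ALU=2 MUL=2 MEM=1 BR=1, R=5, W=2
[2] MUL needs rd=2 wr=1: ok; after: ALU=2 MUL=1 MEM=1 BR=1, R=3, W=1
[3] MEM needs rd=1 wr=1: ok; after: ALU=2 MUL=1 MEM=0 BR=1, R=2, W=0
[4] MUL needs rd=2 wr=1: WR_PORT; after: ALU=2 MUL=1 MEM=0 BR=1, R=2, W=0
[5] MEM needs rd=1 wr=1: FU; after: ALU=2 MUL=1 MEM=0 BR=1, R=2, W=0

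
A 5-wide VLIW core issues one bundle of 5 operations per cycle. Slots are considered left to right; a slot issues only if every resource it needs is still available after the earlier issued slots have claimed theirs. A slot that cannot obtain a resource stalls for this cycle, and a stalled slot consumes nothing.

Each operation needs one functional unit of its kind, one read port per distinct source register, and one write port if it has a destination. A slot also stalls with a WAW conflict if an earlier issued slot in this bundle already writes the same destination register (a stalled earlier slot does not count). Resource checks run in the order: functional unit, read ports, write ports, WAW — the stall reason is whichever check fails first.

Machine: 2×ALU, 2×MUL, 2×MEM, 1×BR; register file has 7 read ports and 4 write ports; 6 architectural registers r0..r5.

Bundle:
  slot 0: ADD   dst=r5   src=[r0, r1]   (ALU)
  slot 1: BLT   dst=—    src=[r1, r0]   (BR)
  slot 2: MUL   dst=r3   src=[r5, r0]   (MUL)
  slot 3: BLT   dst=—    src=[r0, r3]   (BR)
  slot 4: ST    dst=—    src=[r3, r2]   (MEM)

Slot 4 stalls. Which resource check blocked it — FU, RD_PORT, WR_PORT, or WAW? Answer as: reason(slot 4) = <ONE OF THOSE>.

reason(slot 4) = RD_PORT

slot 0 (ALU): ISSUE — free A1,Mu2,Ld2,B1 rp5 wp3
slot 1 (BR): ISSUE — free A1,Mu2,Ld2,B0 rp3 wp3
slot 2 (MUL): ISSUE — free A1,Mu1,Ld2,B0 rp1 wp2
slot 3 (BR): stall FU — free A1,Mu1,Ld2,B0 rp1 wp2
slot 4 (MEM): stall RD_PORT — free A1,Mu1,Ld2,B0 rp1 wp2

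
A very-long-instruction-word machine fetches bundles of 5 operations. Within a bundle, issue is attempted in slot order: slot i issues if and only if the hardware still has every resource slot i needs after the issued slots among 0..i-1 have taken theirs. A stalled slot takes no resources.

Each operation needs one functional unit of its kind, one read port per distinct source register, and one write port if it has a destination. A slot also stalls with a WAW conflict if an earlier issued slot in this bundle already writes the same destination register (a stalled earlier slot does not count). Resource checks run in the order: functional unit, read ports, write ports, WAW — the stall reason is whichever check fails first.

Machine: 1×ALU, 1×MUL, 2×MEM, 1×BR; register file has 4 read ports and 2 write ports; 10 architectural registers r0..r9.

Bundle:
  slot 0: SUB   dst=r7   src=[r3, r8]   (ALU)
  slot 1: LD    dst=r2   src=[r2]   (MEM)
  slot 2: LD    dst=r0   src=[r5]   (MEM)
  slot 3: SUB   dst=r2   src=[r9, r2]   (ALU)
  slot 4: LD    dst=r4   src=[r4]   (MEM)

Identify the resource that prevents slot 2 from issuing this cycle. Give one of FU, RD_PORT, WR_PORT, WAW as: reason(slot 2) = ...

reason(slot 2) = WR_PORT

  0. ALU→r7 ⇒ go  {0A/1Mu/2Ld/1B | 2r 1w}
  1. MEM→r2 ⇒ go  {0A/1Mu/1Ld/1B | 1r 0w}
  2. MEM→r0 ⇒ no(WR_PORT)  {0A/1Mu/1Ld/1B | 1r 0w}
  3. ALU→r2 ⇒ no(FU)  {0A/1Mu/1Ld/1B | 1r 0w}
  4. MEM→r4 ⇒ no(WR_PORT)  {0A/1Mu/1Ld/1B | 1r 0w}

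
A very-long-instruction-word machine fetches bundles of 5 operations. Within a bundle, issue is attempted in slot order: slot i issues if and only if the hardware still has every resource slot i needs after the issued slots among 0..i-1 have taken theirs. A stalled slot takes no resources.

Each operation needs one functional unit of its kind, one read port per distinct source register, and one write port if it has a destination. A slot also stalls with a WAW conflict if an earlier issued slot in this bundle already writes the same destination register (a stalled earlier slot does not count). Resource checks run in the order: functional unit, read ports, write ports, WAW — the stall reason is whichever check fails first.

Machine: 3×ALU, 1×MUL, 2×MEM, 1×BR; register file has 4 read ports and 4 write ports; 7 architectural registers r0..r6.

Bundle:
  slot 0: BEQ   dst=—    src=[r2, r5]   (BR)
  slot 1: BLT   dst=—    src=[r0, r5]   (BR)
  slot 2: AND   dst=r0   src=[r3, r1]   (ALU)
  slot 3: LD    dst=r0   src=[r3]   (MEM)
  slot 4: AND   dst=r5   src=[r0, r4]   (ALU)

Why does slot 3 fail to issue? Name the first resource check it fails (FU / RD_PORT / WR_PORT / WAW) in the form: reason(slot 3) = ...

reason(slot 3) = RD_PORT

slot 0 (BR): ISSUE — free A3,Mu1,Ld2,B0 rp2 wp4
slot 1 (BR): stall FU — free A3,Mu1,Ld2,B0 rp2 wp4
slot 2 (ALU): ISSUE — free A2,Mu1,Ld2,B0 rp0 wp3
slot 3 (MEM): stall RD_PORT — free A2,Mu1,Ld2,B0 rp0 wp3
slot 4 (ALU): stall RD_PORT — free A2,Mu1,Ld2,B0 rp0 wp3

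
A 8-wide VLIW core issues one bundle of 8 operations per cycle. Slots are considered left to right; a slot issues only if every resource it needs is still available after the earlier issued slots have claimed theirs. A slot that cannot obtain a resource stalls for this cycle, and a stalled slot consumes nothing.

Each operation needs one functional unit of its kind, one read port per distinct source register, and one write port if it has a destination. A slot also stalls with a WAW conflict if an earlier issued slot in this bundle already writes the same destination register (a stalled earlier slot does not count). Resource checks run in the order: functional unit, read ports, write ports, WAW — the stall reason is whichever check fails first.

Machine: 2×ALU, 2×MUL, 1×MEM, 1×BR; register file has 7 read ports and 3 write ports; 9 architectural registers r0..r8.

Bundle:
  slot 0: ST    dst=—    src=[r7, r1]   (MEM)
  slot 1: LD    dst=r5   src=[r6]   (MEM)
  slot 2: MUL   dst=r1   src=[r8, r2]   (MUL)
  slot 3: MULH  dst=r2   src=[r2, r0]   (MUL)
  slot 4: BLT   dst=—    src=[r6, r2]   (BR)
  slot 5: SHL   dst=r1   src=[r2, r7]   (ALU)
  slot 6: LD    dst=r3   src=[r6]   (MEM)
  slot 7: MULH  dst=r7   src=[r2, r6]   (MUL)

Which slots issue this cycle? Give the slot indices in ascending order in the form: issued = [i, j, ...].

issued = [0, 2, 3]

(0) want 1×MEM +2rd +0wr — yes → AL2|MU2|ME0|BR1|rd5|wr3
(1) want 1×MEM +1rd +1wr — FU → AL2|MU2|ME0|BR1|rd5|wr3
(2) want 1×MUL +2rd +1wr — yes → AL2|MU1|ME0|BR1|rd3|wr2
(3) want 1×MUL +2rd +1wr — yes → AL2|MU0|ME0|BR1|rd1|wr1
(4) want 1×BR +2rd +0wr — RD_PORT → AL2|MU0|ME0|BR1|rd1|wr1
(5) want 1×ALU +2rd +1wr — RD_PORT → AL2|MU0|ME0|BR1|rd1|wr1
(6) want 1×MEM +1rd +1wr — FU → AL2|MU0|ME0|BR1|rd1|wr1
(7) want 1×MUL +2rd +1wr — FU → AL2|MU0|ME0|BR1|rd1|wr1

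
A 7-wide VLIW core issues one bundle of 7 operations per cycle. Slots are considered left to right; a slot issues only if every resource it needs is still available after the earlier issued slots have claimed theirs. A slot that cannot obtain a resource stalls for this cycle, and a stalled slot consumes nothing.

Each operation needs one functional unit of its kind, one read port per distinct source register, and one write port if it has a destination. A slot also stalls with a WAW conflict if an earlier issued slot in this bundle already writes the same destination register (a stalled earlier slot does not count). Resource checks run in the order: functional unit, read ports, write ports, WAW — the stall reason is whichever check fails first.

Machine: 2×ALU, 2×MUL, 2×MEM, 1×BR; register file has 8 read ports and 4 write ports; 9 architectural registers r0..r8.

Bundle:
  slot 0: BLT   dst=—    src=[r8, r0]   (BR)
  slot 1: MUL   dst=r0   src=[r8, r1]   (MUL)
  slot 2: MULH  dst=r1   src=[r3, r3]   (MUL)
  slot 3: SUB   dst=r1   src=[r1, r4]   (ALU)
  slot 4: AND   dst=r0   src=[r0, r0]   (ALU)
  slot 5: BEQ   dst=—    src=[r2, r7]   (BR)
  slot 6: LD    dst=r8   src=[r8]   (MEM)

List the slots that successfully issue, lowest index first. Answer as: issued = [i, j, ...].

#0 BR src=r8,r0 dispatched  <A:2 Mu:2 Ld:2 B:0 rd:6 wr:4>
#1 MUL src=r8,r1 dispatched  <A:2 Mu:1 Ld:2 B:0 rd:4 wr:3>
#2 MUL src=r3,r3 dispatched  <A:2 Mu:0 Ld:2 B:0 rd:3 wr:2>
#3 ALU src=r1,r4 held:WAW  <A:2 Mu:0 Ld:2 B:0 rd:3 wr:2>
#4 ALU src=r0,r0 held:WAW  <A:2 Mu:0 Ld:2 B:0 rd:3 wr:2>
#5 BR src=r2,r7 held:FU  <A:2 Mu:0 Ld:2 B:0 rd:3 wr:2>
#6 MEM src=r8 dispatched  <A:2 Mu:0 Ld:1 B:0 rd:2 wr:1>

issued = [0, 1, 2, 6]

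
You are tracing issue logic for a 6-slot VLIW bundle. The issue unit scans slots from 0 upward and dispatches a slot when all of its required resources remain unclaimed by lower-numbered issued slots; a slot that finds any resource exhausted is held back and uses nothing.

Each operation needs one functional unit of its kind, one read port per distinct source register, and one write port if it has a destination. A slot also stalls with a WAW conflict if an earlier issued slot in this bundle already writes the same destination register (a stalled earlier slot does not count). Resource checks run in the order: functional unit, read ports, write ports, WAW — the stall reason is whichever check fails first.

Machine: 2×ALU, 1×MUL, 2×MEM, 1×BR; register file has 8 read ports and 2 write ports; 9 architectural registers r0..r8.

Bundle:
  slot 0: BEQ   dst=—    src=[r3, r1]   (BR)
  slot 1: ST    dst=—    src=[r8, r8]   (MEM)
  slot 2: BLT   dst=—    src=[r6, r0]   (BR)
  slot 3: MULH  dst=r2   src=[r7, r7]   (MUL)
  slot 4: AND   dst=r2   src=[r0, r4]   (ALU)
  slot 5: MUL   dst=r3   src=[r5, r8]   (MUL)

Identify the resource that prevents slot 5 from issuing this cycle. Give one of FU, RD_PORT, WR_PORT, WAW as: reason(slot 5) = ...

(0) want 1×BR +2rd +0wr — yes → AL2|MU1|ME2|BR0|rd6|wr2
(1) want 1×MEM +1rd +0wr — yes → AL2|MU1|ME1|BR0|rd5|wr2
(2) want 1×BR +2rd +0wr — FU → AL2|MU1|ME1|BR0|rd5|wr2
(3) want 1×MUL +1rd +1wr — yes → AL2|MU0|ME1|BR0|rd4|wr1
(4) want 1×ALU +2rd +1wr — WAW → AL2|MU0|ME1|BR0|rd4|wr1
(5) want 1×MUL +2rd +1wr — FU → AL2|MU0|ME1|BR0|rd4|wr1

reason(slot 5) = FU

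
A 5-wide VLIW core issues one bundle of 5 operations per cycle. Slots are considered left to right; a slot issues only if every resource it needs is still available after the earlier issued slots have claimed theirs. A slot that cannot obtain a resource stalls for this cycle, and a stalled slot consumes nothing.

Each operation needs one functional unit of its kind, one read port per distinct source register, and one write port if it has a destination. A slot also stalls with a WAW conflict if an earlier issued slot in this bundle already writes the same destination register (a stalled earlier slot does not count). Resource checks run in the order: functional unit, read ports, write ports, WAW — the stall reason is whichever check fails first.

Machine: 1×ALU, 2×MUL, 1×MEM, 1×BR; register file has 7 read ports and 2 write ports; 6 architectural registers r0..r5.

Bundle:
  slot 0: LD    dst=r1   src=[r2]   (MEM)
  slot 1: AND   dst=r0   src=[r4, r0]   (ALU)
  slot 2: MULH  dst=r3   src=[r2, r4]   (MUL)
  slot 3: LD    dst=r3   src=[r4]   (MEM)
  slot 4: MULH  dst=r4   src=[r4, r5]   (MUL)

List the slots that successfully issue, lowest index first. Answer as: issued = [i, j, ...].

issued = [0, 1]

slot 0 (MEM): ISSUE — free A1,Mu2,Ld0,B1 rp6 wp1
slot 1 (ALU): ISSUE — free A0,Mu2,Ld0,B1 rp4 wp0
slot 2 (MUL): stall WR_PORT — free A0,Mu2,Ld0,B1 rp4 wp0
slot 3 (MEM): stall FU — free A0,Mu2,Ld0,B1 rp4 wp0
slot 4 (MUL): stall WR_PORT — free A0,Mu2,Ld0,B1 rp4 wp0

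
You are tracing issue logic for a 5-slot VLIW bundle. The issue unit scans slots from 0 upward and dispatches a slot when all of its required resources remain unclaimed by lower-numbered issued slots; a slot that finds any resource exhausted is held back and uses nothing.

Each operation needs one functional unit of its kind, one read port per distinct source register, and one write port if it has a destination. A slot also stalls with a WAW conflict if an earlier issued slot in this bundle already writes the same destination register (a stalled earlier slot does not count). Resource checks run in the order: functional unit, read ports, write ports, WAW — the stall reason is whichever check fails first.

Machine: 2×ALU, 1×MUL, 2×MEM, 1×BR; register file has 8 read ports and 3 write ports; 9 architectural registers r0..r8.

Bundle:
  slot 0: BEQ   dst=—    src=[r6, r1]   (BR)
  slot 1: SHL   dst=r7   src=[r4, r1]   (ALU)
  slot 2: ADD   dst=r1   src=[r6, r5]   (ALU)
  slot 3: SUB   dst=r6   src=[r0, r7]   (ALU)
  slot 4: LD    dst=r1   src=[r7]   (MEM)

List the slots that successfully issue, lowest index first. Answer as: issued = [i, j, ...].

[0] BR needs rd=2 wr=0: ok; after: ALU=2 MUL=1 MEM=2 BR=0, R=6, W=3
[1] ALU needs rd=2 wr=1: ok; after: ALU=1 MUL=1 MEM=2 BR=0, R=4, W=2
[2] ALU needs rd=2 wr=1: ok; after: ALU=0 MUL=1 MEM=2 BR=0, R=2, W=1
[3] ALU needs rd=2 wr=1: FU; after: ALU=0 MUL=1 MEM=2 BR=0, R=2, W=1
[4] MEM needs rd=1 wr=1: WAW; after: ALU=0 MUL=1 MEM=2 BR=0, R=2, W=1

issued = [0, 1, 2]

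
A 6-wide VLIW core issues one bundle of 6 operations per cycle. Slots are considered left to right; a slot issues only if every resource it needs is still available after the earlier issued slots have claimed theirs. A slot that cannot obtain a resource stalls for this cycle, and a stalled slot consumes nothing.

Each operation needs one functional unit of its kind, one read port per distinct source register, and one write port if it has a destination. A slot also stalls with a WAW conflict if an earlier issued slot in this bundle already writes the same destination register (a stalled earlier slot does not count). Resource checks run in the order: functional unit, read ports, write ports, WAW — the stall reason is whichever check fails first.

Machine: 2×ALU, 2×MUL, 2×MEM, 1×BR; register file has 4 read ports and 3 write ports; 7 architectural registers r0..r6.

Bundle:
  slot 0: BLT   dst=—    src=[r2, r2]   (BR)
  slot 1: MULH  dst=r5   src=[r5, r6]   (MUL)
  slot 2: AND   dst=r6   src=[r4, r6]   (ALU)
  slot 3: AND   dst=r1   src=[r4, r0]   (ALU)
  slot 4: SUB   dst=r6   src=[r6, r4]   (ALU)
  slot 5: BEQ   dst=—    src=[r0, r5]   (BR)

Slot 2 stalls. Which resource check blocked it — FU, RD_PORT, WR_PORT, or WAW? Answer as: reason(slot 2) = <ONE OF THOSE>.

  0. BR ⇒ go  {2A/2Mu/2Ld/0B | 3r 3w}
  1. MUL→r5 ⇒ go  {2A/1Mu/2Ld/0B | 1r 2w}
  2. ALU→r6 ⇒ no(RD_PORT)  {2A/1Mu/2Ld/0B | 1r 2w}
  3. ALU→r1 ⇒ no(RD_PORT)  {2A/1Mu/2Ld/0B | 1r 2w}
  4. ALU→r6 ⇒ no(RD_PORT)  {2A/1Mu/2Ld/0B | 1r 2w}
  5. BR ⇒ no(FU)  {2A/1Mu/2Ld/0B | 1r 2w}

reason(slot 2) = RD_PORT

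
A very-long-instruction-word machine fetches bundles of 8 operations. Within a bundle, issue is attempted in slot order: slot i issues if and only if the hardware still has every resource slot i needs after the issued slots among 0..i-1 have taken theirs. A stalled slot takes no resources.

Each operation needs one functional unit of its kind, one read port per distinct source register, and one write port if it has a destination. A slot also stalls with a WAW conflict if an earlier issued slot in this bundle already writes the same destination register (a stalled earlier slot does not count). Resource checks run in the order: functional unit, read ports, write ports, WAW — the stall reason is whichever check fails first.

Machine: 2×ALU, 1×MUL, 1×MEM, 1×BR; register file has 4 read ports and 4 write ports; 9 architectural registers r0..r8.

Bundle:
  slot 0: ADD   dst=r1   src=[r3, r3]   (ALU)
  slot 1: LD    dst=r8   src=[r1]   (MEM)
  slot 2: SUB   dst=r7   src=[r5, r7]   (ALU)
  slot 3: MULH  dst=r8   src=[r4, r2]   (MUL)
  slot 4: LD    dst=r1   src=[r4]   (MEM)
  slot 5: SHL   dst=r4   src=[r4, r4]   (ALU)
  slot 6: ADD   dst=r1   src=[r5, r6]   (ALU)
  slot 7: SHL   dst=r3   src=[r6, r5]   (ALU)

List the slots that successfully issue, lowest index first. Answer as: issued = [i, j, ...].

issued = [0, 1, 2]

#0 ALU src=r3,r3 dispatched  <A:1 Mu:1 Ld:1 B:1 rd:3 wr:3>
#1 MEM src=r1 dispatched  <A:1 Mu:1 Ld:0 B:1 rd:2 wr:2>
#2 ALU src=r5,r7 dispatched  <A:0 Mu:1 Ld:0 B:1 rd:0 wr:1>
#3 MUL src=r4,r2 held:RD_PORT  <A:0 Mu:1 Ld:0 B:1 rd:0 wr:1>
#4 MEM src=r4 held:FU  <A:0 Mu:1 Ld:0 B:1 rd:0 wr:1>
#5 ALU src=r4,r4 held:FU  <A:0 Mu:1 Ld:0 B:1 rd:0 wr:1>
#6 ALU src=r5,r6 held:FU  <A:0 Mu:1 Ld:0 B:1 rd:0 wr:1>
#7 ALU src=r6,r5 held:FU  <A:0 Mu:1 Ld:0 B:1 rd:0 wr:1>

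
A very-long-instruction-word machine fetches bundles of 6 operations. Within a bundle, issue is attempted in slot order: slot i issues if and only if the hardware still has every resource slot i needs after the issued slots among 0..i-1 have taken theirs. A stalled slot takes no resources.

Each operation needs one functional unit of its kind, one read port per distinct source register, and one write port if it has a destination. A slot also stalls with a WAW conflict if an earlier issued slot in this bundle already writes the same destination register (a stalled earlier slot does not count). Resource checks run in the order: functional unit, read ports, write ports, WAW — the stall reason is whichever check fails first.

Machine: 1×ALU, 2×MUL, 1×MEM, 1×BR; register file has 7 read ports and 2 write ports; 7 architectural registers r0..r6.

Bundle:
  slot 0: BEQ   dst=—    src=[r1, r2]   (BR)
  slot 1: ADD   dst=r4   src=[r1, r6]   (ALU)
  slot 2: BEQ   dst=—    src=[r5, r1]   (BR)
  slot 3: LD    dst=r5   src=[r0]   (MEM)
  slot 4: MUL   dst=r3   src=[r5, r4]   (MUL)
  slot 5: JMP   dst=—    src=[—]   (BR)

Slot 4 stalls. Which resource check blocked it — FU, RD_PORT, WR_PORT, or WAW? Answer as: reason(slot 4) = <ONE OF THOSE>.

[0] BR needs rd=2 wr=0: ok; after: ALU=1 MUL=2 MEM=1 BR=0, R=5, W=2
[1] ALU needs rd=2 wr=1: ok; after: ALU=0 MUL=2 MEM=1 BR=0, R=3, W=1
[2] BR needs rd=2 wr=0: FU; after: ALU=0 MUL=2 MEM=1 BR=0, R=3, W=1
[3] MEM needs rd=1 wr=1: ok; after: ALU=0 MUL=2 MEM=0 BR=0, R=2, W=0
[4] MUL needs rd=2 wr=1: WR_PORT; after: ALU=0 MUL=2 MEM=0 BR=0, R=2, W=0
[5] BR needs rd=0 wr=0: FU; after: ALU=0 MUL=2 MEM=0 BR=0, R=2, W=0

reason(slot 4) = WR_PORT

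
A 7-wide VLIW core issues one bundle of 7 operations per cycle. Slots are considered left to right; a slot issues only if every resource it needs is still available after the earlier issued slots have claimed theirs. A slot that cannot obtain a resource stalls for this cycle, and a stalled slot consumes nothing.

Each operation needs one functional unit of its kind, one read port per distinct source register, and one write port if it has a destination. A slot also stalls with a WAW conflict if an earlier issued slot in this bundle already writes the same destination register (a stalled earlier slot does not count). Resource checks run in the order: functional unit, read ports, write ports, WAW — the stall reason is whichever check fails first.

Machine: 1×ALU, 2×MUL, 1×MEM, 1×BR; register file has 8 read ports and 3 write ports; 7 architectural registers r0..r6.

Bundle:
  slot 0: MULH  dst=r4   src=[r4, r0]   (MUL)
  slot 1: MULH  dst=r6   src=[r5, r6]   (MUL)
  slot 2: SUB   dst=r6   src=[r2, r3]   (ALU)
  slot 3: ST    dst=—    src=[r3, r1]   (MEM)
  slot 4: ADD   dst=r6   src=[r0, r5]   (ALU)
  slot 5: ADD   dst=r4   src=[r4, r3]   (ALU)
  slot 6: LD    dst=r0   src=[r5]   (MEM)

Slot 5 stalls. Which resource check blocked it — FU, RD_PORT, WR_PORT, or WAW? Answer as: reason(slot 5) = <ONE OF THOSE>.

  0. MUL→r4 ⇒ go  {1A/1Mu/1Ld/1B | 6r 2w}
  1. MUL→r6 ⇒ go  {1A/0Mu/1Ld/1B | 4r 1w}
  2. ALU→r6 ⇒ no(WAW)  {1A/0Mu/1Ld/1B | 4r 1w}
  3. MEM ⇒ go  {1A/0Mu/0Ld/1B | 2r 1w}
  4. ALU→r6 ⇒ no(WAW)  {1A/0Mu/0Ld/1B | 2r 1w}
  5. ALU→r4 ⇒ no(WAW)  {1A/0Mu/0Ld/1B | 2r 1w}
  6. MEM→r0 ⇒ no(FU)  {1A/0Mu/0Ld/1B | 2r 1w}

reason(slot 5) = WAW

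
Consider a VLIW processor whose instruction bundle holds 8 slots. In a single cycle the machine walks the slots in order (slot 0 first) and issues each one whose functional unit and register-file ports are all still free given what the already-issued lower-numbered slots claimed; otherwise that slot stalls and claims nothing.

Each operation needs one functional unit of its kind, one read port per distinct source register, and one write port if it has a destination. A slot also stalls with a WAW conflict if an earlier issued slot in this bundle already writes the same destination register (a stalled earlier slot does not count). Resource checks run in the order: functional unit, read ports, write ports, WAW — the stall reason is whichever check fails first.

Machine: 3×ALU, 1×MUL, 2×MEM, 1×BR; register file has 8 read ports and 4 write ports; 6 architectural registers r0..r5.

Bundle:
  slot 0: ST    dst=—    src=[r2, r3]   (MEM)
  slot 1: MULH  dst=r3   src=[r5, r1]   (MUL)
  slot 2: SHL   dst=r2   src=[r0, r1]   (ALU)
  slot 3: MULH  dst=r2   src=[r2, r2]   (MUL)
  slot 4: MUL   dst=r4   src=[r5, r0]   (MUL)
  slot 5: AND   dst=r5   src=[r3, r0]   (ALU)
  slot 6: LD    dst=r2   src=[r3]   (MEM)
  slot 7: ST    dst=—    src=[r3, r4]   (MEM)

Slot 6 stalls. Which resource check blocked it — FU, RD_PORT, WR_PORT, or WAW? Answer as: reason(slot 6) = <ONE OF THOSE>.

slot 0 (MEM): ISSUE — free A3,Mu1,Ld1,B1 rp6 wp4
slot 1 (MUL): ISSUE — free A3,Mu0,Ld1,B1 rp4 wp3
slot 2 (ALU): ISSUE — free A2,Mu0,Ld1,B1 rp2 wp2
slot 3 (MUL): stall FU — free A2,Mu0,Ld1,B1 rp2 wp2
slot 4 (MUL): stall FU — free A2,Mu0,Ld1,B1 rp2 wp2
slot 5 (ALU): ISSUE — free A1,Mu0,Ld1,B1 rp0 wp1
slot 6 (MEM): stall RD_PORT — free A1,Mu0,Ld1,B1 rp0 wp1
slot 7 (MEM): stall RD_PORT — free A1,Mu0,Ld1,B1 rp0 wp1

reason(slot 6) = RD_PORT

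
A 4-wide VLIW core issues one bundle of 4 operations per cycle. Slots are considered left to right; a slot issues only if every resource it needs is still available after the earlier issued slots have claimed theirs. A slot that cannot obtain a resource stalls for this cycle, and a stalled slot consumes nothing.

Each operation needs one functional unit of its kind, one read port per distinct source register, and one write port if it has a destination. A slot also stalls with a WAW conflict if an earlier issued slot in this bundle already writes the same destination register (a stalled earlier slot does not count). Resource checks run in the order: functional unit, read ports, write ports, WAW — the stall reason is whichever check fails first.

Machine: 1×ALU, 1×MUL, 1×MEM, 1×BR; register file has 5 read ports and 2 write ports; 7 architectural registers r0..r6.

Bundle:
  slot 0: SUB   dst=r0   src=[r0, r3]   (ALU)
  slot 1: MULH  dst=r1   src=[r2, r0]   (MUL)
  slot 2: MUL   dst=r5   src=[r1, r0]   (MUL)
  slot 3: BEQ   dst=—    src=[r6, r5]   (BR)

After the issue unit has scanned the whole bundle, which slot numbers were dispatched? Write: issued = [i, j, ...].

issued = [0, 1]

  0. ALU→r0 ⇒ go  {0A/1Mu/1Ld/1B | 3r 1w}
  1. MUL→r1 ⇒ go  {0A/0Mu/1Ld/1B | 1r 0w}
  2. MUL→r5 ⇒ no(FU)  {0A/0Mu/1Ld/1B | 1r 0w}
  3. BR ⇒ no(RD_PORT)  {0A/0Mu/1Ld/1B | 1r 0w}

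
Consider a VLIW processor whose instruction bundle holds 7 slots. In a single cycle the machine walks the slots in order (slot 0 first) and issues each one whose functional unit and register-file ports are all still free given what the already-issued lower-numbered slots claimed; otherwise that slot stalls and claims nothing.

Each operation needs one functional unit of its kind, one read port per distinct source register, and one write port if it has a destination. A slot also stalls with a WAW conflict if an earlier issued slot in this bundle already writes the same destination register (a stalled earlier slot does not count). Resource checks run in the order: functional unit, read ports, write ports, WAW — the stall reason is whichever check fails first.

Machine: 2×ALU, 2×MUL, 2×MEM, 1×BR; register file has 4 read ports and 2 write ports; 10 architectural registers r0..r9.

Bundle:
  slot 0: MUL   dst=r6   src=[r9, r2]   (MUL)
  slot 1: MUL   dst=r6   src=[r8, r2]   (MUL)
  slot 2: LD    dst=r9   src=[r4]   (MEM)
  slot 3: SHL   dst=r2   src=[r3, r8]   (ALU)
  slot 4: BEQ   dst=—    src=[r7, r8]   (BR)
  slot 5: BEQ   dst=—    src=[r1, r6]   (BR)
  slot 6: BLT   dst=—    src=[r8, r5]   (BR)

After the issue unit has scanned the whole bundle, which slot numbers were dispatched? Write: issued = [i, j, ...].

issued = [0, 2]

slot 0 (MUL): ISSUE — free A2,Mu1,Ld2,B1 rp2 wp1
slot 1 (MUL): stall WAW — free A2,Mu1,Ld2,B1 rp2 wp1
slot 2 (MEM): ISSUE — free A2,Mu1,Ld1,B1 rp1 wp0
slot 3 (ALU): stall RD_PORT — free A2,Mu1,Ld1,B1 rp1 wp0
slot 4 (BR): stall RD_PORT — free A2,Mu1,Ld1,B1 rp1 wp0
slot 5 (BR): stall RD_PORT — free A2,Mu1,Ld1,B1 rp1 wp0
slot 6 (BR): stall RD_PORT — free A2,Mu1,Ld1,B1 rp1 wp0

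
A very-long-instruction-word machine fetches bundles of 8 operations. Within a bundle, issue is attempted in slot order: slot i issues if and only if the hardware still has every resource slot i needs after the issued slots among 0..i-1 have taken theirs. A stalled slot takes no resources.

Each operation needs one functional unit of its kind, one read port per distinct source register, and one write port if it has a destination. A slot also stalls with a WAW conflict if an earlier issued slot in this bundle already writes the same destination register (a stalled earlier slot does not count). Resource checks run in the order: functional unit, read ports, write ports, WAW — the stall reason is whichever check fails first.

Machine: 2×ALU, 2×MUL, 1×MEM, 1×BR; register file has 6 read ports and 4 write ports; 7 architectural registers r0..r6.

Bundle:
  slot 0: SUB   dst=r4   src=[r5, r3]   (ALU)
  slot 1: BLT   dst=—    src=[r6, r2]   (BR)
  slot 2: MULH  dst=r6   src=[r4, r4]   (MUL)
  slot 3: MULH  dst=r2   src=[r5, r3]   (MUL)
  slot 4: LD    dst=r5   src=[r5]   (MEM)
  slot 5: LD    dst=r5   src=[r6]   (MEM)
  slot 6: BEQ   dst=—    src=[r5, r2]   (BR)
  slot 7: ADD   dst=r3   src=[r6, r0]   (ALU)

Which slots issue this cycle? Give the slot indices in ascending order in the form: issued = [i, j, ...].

issued = [0, 1, 2, 4]

#0 ALU src=r5,r3 dispatched  <A:1 Mu:2 Ld:1 B:1 rd:4 wr:3>
#1 BR src=r6,r2 dispatched  <A:1 Mu:2 Ld:1 B:0 rd:2 wr:3>
#2 MUL src=r4,r4 dispatched  <A:1 Mu:1 Ld:1 B:0 rd:1 wr:2>
#3 MUL src=r5,r3 held:RD_PORT  <A:1 Mu:1 Ld:1 B:0 rd:1 wr:2>
#4 MEM src=r5 dispatched  <A:1 Mu:1 Ld:0 B:0 rd:0 wr:1>
#5 MEM src=r6 held:FU  <A:1 Mu:1 Ld:0 B:0 rd:0 wr:1>
#6 BR src=r5,r2 held:FU  <A:1 Mu:1 Ld:0 B:0 rd:0 wr:1>
#7 ALU src=r6,r0 held:RD_PORT  <A:1 Mu:1 Ld:0 B:0 rd:0 wr:1>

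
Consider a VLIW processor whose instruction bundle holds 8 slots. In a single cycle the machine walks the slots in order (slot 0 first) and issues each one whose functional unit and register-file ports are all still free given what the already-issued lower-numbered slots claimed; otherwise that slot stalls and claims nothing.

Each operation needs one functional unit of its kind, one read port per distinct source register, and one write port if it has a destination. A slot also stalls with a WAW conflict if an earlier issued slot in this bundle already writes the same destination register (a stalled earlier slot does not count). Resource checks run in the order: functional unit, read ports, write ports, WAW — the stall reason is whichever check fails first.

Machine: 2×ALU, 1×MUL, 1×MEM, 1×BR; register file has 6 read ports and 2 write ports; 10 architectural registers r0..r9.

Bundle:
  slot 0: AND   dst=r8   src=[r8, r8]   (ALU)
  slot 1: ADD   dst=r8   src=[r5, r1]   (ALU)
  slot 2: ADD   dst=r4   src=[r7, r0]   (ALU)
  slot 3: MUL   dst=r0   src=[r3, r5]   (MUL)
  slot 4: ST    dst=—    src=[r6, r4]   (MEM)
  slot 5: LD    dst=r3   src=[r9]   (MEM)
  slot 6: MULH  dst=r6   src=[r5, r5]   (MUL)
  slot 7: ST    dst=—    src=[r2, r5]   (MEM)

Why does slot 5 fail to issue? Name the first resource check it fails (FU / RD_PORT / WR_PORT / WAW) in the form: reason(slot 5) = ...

reason(slot 5) = FU

#0 ALU src=r8,r8 dispatched  <A:1 Mu:1 Ld:1 B:1 rd:5 wr:1>
#1 ALU src=r5,r1 held:WAW  <A:1 Mu:1 Ld:1 B:1 rd:5 wr:1>
#2 ALU src=r7,r0 dispatched  <A:0 Mu:1 Ld:1 B:1 rd:3 wr:0>
#3 MUL src=r3,r5 held:WR_PORT  <A:0 Mu:1 Ld:1 B:1 rd:3 wr:0>
#4 MEM src=r6,r4 dispatched  <A:0 Mu:1 Ld:0 B:1 rd:1 wr:0>
#5 MEM src=r9 held:FU  <A:0 Mu:1 Ld:0 B:1 rd:1 wr:0>
#6 MUL src=r5,r5 held:WR_PORT  <A:0 Mu:1 Ld:0 B:1 rd:1 wr:0>
#7 MEM src=r2,r5 held:FU  <A:0 Mu:1 Ld:0 B:1 rd:1 wr:0>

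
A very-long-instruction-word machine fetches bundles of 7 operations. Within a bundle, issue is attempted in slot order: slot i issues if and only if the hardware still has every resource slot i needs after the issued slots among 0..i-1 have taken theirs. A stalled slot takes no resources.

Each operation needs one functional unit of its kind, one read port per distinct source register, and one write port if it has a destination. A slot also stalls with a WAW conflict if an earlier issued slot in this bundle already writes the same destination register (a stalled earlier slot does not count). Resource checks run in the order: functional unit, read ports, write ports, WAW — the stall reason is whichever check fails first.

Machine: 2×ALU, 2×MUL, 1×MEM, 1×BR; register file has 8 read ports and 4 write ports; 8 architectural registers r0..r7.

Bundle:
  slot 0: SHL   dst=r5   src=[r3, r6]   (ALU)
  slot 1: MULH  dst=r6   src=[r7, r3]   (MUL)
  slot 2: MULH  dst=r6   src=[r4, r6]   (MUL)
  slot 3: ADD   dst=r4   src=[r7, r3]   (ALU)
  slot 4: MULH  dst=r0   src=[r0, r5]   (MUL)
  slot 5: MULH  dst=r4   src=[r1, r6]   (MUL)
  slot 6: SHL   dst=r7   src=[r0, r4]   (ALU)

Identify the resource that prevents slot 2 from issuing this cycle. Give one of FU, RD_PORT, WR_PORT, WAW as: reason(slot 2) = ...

reason(slot 2) = WAW

  0. ALU→r5 ⇒ go  {1A/2Mu/1Ld/1B | 6r 3w}
  1. MUL→r6 ⇒ go  {1A/1Mu/1Ld/1B | 4r 2w}
  2. MUL→r6 ⇒ no(WAW)  {1A/1Mu/1Ld/1B | 4r 2w}
  3. ALU→r4 ⇒ go  {0A/1Mu/1Ld/1B | 2r 1w}
  4. MUL→r0 ⇒ go  {0A/0Mu/1Ld/1B | 0r 0w}
  5. MUL→r4 ⇒ no(FU)  {0A/0Mu/1Ld/1B | 0r 0w}
  6. ALU→r7 ⇒ no(FU)  {0A/0Mu/1Ld/1B | 0r 0w}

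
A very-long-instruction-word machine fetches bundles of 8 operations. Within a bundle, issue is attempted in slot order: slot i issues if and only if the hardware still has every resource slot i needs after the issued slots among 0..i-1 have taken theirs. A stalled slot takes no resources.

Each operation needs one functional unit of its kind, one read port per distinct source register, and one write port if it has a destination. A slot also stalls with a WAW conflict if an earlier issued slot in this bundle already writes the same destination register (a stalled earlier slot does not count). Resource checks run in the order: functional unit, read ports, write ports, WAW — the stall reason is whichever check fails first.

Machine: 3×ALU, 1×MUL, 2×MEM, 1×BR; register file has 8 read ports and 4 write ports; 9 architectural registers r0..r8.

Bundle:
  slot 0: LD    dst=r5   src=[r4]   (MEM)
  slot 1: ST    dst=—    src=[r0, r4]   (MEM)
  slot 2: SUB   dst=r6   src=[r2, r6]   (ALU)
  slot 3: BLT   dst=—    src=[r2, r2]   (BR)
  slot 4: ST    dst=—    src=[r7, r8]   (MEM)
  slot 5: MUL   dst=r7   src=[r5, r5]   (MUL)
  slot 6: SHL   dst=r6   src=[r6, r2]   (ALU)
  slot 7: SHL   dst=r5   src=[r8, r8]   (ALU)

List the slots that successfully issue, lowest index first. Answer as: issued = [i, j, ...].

#0 MEM src=r4 dispatched  <A:3 Mu:1 Ld:1 B:1 rd:7 wr:3>
#1 MEM src=r0,r4 dispatched  <A:3 Mu:1 Ld:0 B:1 rd:5 wr:3>
#2 ALU src=r2,r6 dispatched  <A:2 Mu:1 Ld:0 B:1 rd:3 wr:2>
#3 BR src=r2,r2 dispatched  <A:2 Mu:1 Ld:0 B:0 rd:2 wr:2>
#4 MEM src=r7,r8 held:FU  <A:2 Mu:1 Ld:0 B:0 rd:2 wr:2>
#5 MUL src=r5,r5 dispatched  <A:2 Mu:0 Ld:0 B:0 rd:1 wr:1>
#6 ALU src=r6,r2 held:RD_PORT  <A:2 Mu:0 Ld:0 B:0 rd:1 wr:1>
#7 ALU src=r8,r8 held:WAW  <A:2 Mu:0 Ld:0 B:0 rd:1 wr:1>

issued = [0, 1, 2, 3, 5]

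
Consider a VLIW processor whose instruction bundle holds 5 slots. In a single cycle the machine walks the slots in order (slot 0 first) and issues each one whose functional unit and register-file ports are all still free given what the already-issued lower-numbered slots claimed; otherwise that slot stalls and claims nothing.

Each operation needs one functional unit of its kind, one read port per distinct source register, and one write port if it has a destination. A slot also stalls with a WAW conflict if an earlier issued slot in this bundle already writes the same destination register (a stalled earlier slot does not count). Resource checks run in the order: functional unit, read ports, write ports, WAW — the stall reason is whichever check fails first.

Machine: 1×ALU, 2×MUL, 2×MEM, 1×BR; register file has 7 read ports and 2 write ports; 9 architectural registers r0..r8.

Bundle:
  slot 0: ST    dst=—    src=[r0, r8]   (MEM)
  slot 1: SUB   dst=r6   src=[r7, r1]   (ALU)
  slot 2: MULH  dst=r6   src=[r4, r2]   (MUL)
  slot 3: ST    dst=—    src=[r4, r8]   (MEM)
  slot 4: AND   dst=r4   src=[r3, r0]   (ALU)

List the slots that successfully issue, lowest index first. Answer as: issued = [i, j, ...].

slot 0 (MEM): ISSUE — free A1,Mu2,Ld1,B1 rp5 wp2
slot 1 (ALU): ISSUE — free A0,Mu2,Ld1,B1 rp3 wp1
slot 2 (MUL): stall WAW — free A0,Mu2,Ld1,B1 rp3 wp1
slot 3 (MEM): ISSUE — free A0,Mu2,Ld0,B1 rp1 wp1
slot 4 (ALU): stall FU — free A0,Mu2,Ld0,B1 rp1 wp1

issued = [0, 1, 3]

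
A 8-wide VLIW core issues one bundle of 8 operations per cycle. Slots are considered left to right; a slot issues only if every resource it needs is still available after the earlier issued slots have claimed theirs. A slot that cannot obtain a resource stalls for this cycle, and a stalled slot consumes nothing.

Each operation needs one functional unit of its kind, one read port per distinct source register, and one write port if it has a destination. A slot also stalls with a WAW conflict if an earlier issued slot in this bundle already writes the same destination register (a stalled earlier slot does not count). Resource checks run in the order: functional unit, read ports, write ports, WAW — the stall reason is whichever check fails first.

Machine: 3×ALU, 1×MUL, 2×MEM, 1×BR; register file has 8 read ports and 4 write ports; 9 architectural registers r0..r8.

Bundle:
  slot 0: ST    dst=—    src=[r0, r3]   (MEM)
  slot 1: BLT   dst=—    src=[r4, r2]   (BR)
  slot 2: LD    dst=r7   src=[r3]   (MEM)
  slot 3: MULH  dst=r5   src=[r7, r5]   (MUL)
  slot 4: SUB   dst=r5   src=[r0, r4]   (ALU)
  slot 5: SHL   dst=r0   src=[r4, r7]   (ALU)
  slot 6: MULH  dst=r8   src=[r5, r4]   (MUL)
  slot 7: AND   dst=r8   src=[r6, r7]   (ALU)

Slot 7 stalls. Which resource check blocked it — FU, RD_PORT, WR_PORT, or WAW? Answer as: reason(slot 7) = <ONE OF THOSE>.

reason(slot 7) = RD_PORT

#0 MEM src=r0,r3 dispatched  <A:3 Mu:1 Ld:1 B:1 rd:6 wr:4>
#1 BR src=r4,r2 dispatched  <A:3 Mu:1 Ld:1 B:0 rd:4 wr:4>
#2 MEM src=r3 dispatched  <A:3 Mu:1 Ld:0 B:0 rd:3 wr:3>
#3 MUL src=r7,r5 dispatched  <A:3 Mu:0 Ld:0 B:0 rd:1 wr:2>
#4 ALU src=r0,r4 held:RD_PORT  <A:3 Mu:0 Ld:0 B:0 rd:1 wr:2>
#5 ALU src=r4,r7 held:RD_PORT  <A:3 Mu:0 Ld:0 B:0 rd:1 wr:2>
#6 MUL src=r5,r4 held:FU  <A:3 Mu:0 Ld:0 B:0 rd:1 wr:2>
#7 ALU src=r6,r7 held:RD_PORT  <A:3 Mu:0 Ld:0 B:0 rd:1 wr:2>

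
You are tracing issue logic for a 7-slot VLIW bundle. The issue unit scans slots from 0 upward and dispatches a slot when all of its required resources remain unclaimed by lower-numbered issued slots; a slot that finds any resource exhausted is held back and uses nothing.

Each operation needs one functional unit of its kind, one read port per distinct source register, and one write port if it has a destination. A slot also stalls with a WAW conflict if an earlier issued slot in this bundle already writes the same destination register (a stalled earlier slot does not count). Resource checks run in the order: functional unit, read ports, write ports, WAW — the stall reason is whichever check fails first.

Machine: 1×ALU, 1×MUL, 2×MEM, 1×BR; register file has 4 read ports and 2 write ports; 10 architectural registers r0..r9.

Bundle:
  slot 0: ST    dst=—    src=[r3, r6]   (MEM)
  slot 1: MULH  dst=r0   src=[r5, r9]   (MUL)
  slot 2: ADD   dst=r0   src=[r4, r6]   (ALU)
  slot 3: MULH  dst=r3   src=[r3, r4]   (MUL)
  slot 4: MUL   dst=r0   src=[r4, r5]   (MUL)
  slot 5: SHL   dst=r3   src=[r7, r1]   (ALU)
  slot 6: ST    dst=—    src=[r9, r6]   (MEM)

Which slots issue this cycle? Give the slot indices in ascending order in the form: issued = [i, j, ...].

issued = [0, 1]

#0 MEM src=r3,r6 dispatched  <A:1 Mu:1 Ld:1 B:1 rd:2 wr:2>
#1 MUL src=r5,r9 dispatched  <A:1 Mu:0 Ld:1 B:1 rd:0 wr:1>
#2 ALU src=r4,r6 held:RD_PORT  <A:1 Mu:0 Ld:1 B:1 rd:0 wr:1>
#3 MUL src=r3,r4 held:FU  <A:1 Mu:0 Ld:1 B:1 rd:0 wr:1>
#4 MUL src=r4,r5 held:FU  <A:1 Mu:0 Ld:1 B:1 rd:0 wr:1>
#5 ALU src=r7,r1 held:RD_PORT  <A:1 Mu:0 Ld:1 B:1 rd:0 wr:1>
#6 MEM src=r9,r6 held:RD_PORT  <A:1 Mu:0 Ld:1 B:1 rd:0 wr:1>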